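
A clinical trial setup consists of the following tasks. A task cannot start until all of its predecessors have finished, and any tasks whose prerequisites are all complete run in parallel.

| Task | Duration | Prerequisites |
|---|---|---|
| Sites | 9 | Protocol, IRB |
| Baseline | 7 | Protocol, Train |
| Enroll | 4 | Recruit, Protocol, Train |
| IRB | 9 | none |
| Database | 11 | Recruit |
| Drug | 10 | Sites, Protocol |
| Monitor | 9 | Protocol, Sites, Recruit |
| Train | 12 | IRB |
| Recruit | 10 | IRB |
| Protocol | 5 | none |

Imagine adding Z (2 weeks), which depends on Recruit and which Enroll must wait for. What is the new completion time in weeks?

30

Originally the plan takes 30 weeks.
With Z inserted, Enroll now waits for max(Recruit, Protocol, Train, Z).
New critical path: IRB→Recruit→Database = 9+10+11 = 30 ⇒ 30 weeks.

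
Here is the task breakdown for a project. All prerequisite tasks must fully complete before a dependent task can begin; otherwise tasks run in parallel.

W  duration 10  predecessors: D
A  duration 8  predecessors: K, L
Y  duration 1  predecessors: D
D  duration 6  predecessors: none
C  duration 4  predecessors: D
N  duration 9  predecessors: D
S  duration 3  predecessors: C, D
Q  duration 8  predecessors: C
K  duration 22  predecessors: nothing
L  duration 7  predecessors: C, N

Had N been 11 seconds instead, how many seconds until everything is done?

Baseline: D→N→L→A = 6+9+7+8 = 30 → 30 seconds.
N is on the critical path; changing it to 11 makes that path 32 seconds.
That remains the longest chain; total 32 seconds.

32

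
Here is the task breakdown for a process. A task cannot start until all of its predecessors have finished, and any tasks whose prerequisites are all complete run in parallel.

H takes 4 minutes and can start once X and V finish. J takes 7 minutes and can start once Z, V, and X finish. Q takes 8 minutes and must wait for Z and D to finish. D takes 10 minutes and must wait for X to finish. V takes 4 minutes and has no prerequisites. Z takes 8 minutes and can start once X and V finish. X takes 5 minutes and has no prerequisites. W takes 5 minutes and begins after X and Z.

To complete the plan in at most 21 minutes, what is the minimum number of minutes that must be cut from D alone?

2

Current finish: 23 minutes; target: 21.
D is on every critical path, so each minute cut from D cuts the finish by one (this holds down to a finish of 21).
Need 23 − 21 = 2 minutes off D → D becomes 8 minutes, finish becomes 21.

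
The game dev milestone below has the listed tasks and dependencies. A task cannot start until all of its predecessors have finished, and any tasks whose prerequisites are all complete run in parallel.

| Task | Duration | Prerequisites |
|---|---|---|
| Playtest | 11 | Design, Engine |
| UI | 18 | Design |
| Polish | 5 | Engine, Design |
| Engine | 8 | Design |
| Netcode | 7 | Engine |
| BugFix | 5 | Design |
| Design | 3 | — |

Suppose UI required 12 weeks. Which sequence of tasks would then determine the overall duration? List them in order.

Critical path before the change: Design→Engine→Playtest = 3+8+11 = 22 giving 22 weeks.
The longest path through UI is only 21 weeks, so UI has float 1.
No other chain overtakes it, so the finish is 22 weeks.

Design, Engine, Playtest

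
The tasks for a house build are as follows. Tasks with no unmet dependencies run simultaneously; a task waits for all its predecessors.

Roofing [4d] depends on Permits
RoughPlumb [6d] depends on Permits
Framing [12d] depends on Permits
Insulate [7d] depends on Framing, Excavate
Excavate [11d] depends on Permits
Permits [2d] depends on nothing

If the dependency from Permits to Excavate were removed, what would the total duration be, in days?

Original critical path: Permits→Framing→Insulate = 2+12+7 = 21 ⇒ 21 days.
Without Permits→Excavate, Excavate's earliest start moves from 2 to 0.
The longest chain is now Permits→Framing→Insulate = 2+12+7 = 21, so the plan takes 21 days.

21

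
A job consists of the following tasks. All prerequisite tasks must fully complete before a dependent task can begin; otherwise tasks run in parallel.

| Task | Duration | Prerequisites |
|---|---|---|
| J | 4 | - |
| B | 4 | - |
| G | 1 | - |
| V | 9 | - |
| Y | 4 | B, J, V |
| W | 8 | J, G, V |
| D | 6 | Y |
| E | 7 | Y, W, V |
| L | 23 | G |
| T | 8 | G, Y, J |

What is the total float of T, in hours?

3

Critical path: G→L = 1+23 = 24, so the finish is 24 hours.
The longest chain containing T totals 21 hours.
Float = 24 − 21 = 3.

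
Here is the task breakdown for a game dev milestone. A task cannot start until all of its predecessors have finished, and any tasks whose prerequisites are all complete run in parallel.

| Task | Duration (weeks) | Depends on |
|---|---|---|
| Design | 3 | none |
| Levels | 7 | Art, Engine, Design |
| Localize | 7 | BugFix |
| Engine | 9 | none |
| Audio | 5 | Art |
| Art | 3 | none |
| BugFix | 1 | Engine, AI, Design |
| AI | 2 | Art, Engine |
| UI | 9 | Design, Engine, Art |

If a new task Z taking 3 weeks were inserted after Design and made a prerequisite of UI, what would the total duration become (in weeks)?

Originally the plan takes 19 weeks.
With Z inserted, UI now waits for max(Design, Engine, Art, Z).
New critical path: Engine→AI→BugFix→Localize = 9+2+1+7 = 19 ⇒ 19 weeks.

19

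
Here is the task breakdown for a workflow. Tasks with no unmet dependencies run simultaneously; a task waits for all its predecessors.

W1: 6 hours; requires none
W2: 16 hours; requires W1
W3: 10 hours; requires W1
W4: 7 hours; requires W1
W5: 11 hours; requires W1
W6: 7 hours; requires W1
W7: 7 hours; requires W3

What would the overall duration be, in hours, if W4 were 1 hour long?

23

Actual critical path: W1→W3→W7 = 6+10+7 = 23 ⇒ 23 hours.
The longest path through W4 is only 13 hours, so W4 has float 10.
No other chain overtakes it, so the finish is 23 hours.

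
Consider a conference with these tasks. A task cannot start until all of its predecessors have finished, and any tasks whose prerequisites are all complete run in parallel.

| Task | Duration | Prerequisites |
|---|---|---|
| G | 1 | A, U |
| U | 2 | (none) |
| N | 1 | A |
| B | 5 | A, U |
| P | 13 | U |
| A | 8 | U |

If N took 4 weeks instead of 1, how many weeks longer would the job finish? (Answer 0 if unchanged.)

Critical path before the change: U→A→B = 2+8+5 = 15 giving 15 weeks.
N has 4 weeks of float (longest path through it is 11).
The critical path is still U→A→B; finish is now 15 weeks.
Change in finish: 15 − 15 = +0 weeks.

0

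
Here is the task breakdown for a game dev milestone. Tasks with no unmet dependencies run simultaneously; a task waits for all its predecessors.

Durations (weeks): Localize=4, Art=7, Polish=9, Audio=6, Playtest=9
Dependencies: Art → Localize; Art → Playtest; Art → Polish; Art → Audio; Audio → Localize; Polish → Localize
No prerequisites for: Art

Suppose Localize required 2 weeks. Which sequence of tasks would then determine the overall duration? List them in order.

Art, Polish, Localize

Critical path before the change: Art→Polish→Localize = 7+9+4 = 20 giving 20 weeks.
Localize is on the critical path; changing it to 2 makes that path 18 weeks.
The critical path is still Art→Polish→Localize; finish is now 18 weeks.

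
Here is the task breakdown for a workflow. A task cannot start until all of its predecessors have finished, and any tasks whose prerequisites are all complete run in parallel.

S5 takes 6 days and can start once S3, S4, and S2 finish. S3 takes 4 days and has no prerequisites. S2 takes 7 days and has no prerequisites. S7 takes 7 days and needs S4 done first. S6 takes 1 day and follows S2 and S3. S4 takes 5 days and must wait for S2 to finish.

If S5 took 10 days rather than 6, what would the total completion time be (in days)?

Baseline: S2→S4→S7 = 7+5+7 = 19 → 19 days.
S5 has 1 day of float (longest path through it is 18).
Now S2→S4→S5 = 7+5+10 = 22 is longest, so the finish becomes 22 days.

22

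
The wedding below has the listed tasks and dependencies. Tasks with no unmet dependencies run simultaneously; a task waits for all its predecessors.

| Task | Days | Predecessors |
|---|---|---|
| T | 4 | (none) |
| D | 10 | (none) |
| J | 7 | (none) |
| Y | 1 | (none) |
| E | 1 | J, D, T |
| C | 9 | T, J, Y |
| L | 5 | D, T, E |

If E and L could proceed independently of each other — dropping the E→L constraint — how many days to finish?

16

With the dependency in place, D→E→L = 10+1+5 = 16 sets the finish at 16 days.
Without E→L, L's earliest start moves from 11 to 10.
After: J→C = 7+9 = 16 → 16 days.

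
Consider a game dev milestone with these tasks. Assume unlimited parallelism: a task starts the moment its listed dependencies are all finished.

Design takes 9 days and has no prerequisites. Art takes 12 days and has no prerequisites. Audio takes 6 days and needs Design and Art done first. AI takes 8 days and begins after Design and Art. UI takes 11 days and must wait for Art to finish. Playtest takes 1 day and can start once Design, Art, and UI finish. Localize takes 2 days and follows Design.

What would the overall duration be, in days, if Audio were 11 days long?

24

Baseline: Art→UI→Playtest = 12+11+1 = 24 → 24 days.
Audio has 6 days of float (longest path through it is 18).
No other chain overtakes it, so the finish is 24 days.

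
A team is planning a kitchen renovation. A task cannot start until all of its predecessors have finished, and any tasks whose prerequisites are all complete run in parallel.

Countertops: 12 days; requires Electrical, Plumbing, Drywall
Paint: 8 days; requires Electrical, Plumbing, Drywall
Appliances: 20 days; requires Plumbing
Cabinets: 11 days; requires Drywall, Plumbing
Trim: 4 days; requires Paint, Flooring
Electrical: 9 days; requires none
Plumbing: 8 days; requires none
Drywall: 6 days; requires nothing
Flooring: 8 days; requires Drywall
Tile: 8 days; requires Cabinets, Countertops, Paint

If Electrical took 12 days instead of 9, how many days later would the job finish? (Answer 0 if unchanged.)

The binding path is Electrical→Countertops→Tile = 9+12+8 = 29; finish at 29 days.
Electrical is on the critical path; changing it to 12 makes that path 32 days.
The critical path is still Electrical→Countertops→Tile; finish is now 32 days.
Change in finish: 32 − 29 = +3 days.

3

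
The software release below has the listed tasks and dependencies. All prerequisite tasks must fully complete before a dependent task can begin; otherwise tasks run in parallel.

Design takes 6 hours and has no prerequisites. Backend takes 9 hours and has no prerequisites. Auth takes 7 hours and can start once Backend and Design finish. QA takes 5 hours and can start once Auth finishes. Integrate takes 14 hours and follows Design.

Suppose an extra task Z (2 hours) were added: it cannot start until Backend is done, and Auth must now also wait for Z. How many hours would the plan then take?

Originally the plan takes 21 hours.
With Z inserted, Auth now waits for max(Backend, Design, Z).
New critical path: Backend→Z→Auth→QA = 9+2+7+5 = 23 ⇒ 23 hours.

23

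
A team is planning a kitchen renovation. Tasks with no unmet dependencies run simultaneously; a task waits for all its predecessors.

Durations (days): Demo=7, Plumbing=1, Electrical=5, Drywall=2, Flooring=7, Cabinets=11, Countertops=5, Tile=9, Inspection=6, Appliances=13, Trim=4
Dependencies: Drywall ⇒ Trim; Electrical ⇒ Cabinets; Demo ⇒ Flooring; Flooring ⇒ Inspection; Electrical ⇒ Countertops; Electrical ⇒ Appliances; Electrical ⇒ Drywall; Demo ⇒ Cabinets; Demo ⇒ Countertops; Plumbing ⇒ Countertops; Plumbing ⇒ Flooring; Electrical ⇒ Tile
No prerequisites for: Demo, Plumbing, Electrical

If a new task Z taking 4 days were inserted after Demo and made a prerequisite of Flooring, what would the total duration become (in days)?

Originally the plan takes 20 days.
With Z inserted, Flooring now waits for max(Plumbing, Demo, Z).
New critical path: Demo→Z→Flooring→Inspection = 7+4+7+6 = 24 ⇒ 24 days.

24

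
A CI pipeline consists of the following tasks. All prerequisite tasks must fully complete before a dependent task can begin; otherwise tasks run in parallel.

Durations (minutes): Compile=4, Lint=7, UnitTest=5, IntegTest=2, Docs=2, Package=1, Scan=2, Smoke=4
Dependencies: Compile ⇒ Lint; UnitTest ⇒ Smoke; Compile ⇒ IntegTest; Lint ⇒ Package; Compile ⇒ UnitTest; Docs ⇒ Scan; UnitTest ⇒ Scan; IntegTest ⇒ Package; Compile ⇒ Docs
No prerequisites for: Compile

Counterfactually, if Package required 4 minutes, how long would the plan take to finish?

15

Actual critical path: Compile→UnitTest→Smoke = 4+5+4 = 13 ⇒ 13 minutes.
Package is off the critical path — its longest chain is 12 minutes, giving 1 of slack.
Now Compile→Lint→Package = 4+7+4 = 15 is longest, so the finish becomes 15 minutes.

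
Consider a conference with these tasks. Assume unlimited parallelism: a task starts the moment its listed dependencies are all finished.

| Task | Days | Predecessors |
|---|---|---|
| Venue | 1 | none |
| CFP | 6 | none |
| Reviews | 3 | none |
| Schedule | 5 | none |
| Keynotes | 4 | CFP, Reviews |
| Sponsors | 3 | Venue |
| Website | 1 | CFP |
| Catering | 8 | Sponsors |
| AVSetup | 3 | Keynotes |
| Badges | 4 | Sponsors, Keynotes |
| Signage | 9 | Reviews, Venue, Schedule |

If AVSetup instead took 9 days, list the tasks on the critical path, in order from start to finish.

CFP, Keynotes, AVSetup

As given, the longest chain is CFP→Keynotes→Badges = 6+4+4 = 14, so the finish is 14 days.
The longest path through AVSetup is only 13 days, so AVSetup has float 1.
The binding chain switches to CFP→Keynotes→AVSetup = 6+4+9 = 19; finish 19 days.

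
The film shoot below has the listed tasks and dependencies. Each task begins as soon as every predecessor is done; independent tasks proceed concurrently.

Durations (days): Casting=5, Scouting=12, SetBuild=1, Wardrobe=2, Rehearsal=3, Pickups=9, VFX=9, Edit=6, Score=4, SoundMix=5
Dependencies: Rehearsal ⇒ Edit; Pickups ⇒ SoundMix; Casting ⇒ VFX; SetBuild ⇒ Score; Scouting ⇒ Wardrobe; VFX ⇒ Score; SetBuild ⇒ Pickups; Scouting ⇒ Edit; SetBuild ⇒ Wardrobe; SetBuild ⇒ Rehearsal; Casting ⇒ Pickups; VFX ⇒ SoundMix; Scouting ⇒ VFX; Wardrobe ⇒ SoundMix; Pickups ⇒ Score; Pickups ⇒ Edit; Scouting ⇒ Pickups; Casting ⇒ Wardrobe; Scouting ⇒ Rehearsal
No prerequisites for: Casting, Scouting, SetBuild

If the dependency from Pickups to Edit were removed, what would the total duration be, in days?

26

Original critical path: Scouting→Pickups→Edit = 12+9+6 = 27 ⇒ 27 days.
Without Pickups→Edit, Edit's earliest start moves from 21 to 15.
New critical path: Scouting→Pickups→SoundMix = 12+9+5 = 26 ⇒ 26 days.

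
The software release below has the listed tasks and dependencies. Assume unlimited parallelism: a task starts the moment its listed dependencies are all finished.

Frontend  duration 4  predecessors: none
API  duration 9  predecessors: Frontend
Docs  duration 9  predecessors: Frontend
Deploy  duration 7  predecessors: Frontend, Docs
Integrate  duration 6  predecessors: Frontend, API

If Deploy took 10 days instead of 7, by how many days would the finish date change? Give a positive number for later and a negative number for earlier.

3

As given, the longest chain is Frontend→Docs→Deploy = 4+9+7 = 20, so the finish is 20 days.
Deploy is on the critical path; changing it to 10 makes that path 23 days.
That remains the longest chain; total 23 days.
Change in finish: 23 − 20 = +3 days.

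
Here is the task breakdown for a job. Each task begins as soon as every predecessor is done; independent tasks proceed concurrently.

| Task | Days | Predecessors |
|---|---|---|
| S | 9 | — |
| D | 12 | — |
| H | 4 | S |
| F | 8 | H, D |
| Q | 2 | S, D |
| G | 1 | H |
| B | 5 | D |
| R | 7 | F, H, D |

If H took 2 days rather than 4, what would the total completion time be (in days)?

Actual critical path: S→H→F→R = 9+4+8+7 = 28 ⇒ 28 days.
H is on the critical path; changing it to 2 makes that path 26 days.
New critical path: D→F→R = 12+8+7 = 27 ⇒ 27 days.

27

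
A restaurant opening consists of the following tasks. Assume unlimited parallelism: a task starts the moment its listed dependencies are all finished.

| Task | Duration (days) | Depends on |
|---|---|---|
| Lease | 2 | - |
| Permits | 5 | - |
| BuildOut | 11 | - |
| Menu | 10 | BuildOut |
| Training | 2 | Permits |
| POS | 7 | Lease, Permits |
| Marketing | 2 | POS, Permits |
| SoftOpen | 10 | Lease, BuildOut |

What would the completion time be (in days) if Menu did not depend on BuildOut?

21

Before: longest chain BuildOut→Menu = 11+10 = 21, finish 21.
Without BuildOut→Menu, Menu's earliest start moves from 11 to 0.
New critical path: BuildOut→SoftOpen = 11+10 = 21 ⇒ 21 days.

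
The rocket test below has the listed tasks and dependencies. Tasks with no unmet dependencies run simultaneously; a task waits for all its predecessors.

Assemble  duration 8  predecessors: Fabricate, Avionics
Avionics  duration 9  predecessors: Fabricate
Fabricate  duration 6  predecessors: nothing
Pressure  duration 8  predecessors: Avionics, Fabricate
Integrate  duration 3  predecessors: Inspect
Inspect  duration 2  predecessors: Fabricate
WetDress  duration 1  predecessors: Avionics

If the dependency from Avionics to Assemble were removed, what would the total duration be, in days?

Before: longest chain Fabricate→Avionics→Assemble = 6+9+8 = 23, finish 23.
Without Avionics→Assemble, Assemble's earliest start moves from 15 to 6.
After: Fabricate→Avionics→Pressure = 6+9+8 = 23 → 23 days.

23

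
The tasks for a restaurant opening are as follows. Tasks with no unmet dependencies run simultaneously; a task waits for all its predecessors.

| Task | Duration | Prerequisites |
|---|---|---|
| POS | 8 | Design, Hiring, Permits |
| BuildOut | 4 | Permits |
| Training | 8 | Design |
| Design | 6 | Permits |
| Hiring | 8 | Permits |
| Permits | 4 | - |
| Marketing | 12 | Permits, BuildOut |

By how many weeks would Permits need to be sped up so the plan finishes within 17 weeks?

3

Current finish: 20 weeks; target: 17.
Permits is on every critical path, so each week cut from Permits cuts the finish by one (this holds down to a finish of 17).
Need 20 − 17 = 3 weeks off Permits → Permits becomes 1 week, finish becomes 17.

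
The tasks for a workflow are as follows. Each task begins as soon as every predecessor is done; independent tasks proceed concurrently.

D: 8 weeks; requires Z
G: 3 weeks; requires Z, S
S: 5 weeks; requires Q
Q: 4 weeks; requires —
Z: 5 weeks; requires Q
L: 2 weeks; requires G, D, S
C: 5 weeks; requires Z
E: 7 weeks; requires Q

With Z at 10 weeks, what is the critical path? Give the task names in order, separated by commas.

Actual critical path: Q→Z→D→L = 4+5+8+2 = 19 ⇒ 19 weeks.
Z lies on that path, so at 10 weeks the path becomes 24 weeks.
No other chain overtakes it, so the finish is 24 weeks.

Q, Z, D, L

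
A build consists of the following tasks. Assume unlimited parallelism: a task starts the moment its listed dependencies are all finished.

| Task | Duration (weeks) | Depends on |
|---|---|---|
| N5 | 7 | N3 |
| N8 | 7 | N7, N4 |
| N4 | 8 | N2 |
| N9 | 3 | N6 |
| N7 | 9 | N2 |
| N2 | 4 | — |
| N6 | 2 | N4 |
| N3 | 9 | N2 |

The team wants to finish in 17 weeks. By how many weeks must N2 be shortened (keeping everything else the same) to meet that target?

Current finish: 20 weeks; target: 17.
N2 is on every critical path, so each week cut from N2 cuts the finish by one (this holds down to a finish of 17).
Need 20 − 17 = 3 weeks off N2 → N2 becomes 1 week, finish becomes 17.

3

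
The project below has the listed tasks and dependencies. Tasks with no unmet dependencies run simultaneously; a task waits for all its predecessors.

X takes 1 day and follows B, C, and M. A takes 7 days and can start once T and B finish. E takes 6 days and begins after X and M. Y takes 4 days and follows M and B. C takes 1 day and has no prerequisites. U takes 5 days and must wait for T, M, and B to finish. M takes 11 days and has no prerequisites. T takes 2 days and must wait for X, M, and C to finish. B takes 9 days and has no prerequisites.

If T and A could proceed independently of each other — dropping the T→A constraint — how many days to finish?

Original critical path: M→X→T→A = 11+1+2+7 = 21 ⇒ 21 days.
Without T→A, A's earliest start moves from 14 to 9.
The longest chain is now M→X→T→U = 11+1+2+5 = 19, so the job takes 19 days.

19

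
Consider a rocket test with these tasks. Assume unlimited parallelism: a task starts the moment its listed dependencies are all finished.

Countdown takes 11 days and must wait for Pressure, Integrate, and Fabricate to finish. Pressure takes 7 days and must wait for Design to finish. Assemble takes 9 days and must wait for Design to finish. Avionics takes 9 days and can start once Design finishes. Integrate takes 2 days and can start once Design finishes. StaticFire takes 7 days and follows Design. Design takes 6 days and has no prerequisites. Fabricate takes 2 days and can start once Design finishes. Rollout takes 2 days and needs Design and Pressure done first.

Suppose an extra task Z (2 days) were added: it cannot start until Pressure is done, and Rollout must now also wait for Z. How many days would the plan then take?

24

Originally the plan takes 24 days.
With Z inserted, Rollout now waits for max(Design, Pressure, Z).
New critical path: Design→Pressure→Countdown = 6+7+11 = 24 ⇒ 24 days.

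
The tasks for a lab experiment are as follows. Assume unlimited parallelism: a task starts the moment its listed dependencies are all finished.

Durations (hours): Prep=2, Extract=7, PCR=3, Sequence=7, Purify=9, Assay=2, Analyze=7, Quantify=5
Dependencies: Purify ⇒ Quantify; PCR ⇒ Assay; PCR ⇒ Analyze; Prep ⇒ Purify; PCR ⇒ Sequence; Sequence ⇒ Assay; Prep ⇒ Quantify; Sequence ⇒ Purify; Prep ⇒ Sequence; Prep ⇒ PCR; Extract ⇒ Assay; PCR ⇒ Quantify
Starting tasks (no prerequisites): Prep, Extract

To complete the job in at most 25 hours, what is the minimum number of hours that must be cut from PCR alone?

Current finish: 26 hours; target: 25.
PCR is on every critical path, so each hour cut from PCR cuts the finish by one (this holds down to a finish of 24).
Need 26 − 25 = 1 hour off PCR → PCR becomes 2 hours, finish becomes 25.

1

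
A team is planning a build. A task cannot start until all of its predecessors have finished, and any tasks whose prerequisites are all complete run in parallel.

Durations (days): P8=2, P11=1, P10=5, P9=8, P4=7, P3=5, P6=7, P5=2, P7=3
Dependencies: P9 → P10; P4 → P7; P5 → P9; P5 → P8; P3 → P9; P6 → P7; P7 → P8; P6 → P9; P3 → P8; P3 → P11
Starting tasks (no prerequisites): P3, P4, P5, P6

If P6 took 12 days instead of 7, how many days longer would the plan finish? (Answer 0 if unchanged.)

5

As given, the longest chain is P6→P9→P10 = 7+8+5 = 20, so the finish is 20 days.
Since P6 is critical, the +5 change carries straight to that chain (now 25 days).
The critical path is still P6→P9→P10; finish is now 25 days.
Change in finish: 25 − 20 = +5 days.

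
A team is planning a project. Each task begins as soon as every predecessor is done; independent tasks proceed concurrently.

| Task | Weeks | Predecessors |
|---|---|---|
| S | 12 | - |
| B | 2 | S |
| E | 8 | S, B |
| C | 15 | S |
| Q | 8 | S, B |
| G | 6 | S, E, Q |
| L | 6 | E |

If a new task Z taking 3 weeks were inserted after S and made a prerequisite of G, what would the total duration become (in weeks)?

Originally the project takes 28 weeks.
With Z inserted, G now waits for max(S, E, Q, Z).
New critical path: S→B→E→G = 12+2+8+6 = 28 ⇒ 28 weeks.

28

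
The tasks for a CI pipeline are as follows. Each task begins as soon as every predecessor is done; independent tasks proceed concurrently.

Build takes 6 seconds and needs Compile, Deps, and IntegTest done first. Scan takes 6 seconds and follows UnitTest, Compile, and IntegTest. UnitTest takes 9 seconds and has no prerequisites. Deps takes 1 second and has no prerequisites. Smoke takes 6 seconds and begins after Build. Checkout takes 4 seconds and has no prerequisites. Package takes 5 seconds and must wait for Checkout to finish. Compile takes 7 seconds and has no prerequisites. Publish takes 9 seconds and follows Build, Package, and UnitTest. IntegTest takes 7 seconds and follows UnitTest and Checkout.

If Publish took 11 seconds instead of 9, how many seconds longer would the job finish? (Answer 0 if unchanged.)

Critical path before the change: UnitTest→IntegTest→Build→Publish = 9+7+6+9 = 31 giving 31 seconds.
Publish lies on that path, so at 11 seconds the path becomes 33 seconds.
No other chain overtakes it, so the finish is 33 seconds.
Change in finish: 33 − 31 = +2 seconds.

2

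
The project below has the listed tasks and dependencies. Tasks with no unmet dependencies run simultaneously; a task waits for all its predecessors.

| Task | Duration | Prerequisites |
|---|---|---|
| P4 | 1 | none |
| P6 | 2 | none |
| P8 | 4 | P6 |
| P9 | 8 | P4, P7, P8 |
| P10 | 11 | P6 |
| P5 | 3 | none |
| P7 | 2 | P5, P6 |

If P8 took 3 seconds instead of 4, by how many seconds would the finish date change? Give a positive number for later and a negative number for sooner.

Actual critical path: P6→P8→P9 = 2+4+8 = 14 ⇒ 14 seconds.
Since P8 is critical, the -1 change carries straight to that chain (now 13 seconds).
Now P5→P7→P9 = 3+2+8 = 13 is longest, so the finish becomes 13 seconds.
Change in finish: 13 − 14 = -1 seconds.

-1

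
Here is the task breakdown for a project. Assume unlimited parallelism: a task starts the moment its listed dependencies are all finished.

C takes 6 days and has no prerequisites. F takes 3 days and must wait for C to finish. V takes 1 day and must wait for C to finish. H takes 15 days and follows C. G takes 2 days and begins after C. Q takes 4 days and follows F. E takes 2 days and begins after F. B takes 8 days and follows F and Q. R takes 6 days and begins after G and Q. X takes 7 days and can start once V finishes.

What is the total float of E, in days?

C→F→Q→B = 6+3+4+8 = 21 sets the makespan at 21 days.
The longest chain containing E totals 11 days.
Slack of E = 19 − 9 = 10 days.

10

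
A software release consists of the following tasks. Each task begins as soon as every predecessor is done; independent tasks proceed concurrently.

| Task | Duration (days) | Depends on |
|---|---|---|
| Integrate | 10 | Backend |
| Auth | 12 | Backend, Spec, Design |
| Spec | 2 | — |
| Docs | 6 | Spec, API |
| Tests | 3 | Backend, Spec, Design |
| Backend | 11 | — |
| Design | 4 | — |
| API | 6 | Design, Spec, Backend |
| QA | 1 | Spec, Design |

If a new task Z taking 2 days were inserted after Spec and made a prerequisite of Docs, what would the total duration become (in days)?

23

Originally the job takes 23 days.
With Z inserted, Docs now waits for max(Spec, API, Z).
New critical path: Backend→API→Docs = 11+6+6 = 23 ⇒ 23 days.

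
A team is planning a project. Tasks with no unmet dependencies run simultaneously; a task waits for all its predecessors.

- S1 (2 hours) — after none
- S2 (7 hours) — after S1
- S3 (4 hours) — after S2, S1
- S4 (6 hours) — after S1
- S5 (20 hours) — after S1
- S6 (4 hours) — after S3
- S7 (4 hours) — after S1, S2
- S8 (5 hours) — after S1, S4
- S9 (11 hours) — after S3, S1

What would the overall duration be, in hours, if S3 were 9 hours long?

Actual critical path: S1→S2→S3→S9 = 2+7+4+11 = 24 ⇒ 24 hours.
Since S3 is critical, the +5 change carries straight to that chain (now 29 hours).
The critical path is still S1→S2→S3→S9; finish is now 29 hours.

29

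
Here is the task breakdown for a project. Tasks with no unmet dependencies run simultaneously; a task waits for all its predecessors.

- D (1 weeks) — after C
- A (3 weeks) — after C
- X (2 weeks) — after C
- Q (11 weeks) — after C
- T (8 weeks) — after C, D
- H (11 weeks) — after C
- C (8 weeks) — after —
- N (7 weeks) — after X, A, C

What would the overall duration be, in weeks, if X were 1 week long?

Actual critical path: C→H = 8+11 = 19 ⇒ 19 weeks.
X has 2 weeks of float (longest path through it is 17).
That remains the longest chain; total 19 weeks.

19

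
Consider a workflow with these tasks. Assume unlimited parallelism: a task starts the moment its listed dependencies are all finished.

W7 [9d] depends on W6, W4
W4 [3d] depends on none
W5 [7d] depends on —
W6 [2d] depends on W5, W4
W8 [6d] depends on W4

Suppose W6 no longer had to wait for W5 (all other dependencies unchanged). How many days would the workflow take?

14

With the dependency in place, W5→W6→W7 = 7+2+9 = 18 sets the finish at 18 days.
Without W5→W6, W6's earliest start moves from 7 to 3.
The longest chain is now W4→W6→W7 = 3+2+9 = 14, so the workflow takes 14 days.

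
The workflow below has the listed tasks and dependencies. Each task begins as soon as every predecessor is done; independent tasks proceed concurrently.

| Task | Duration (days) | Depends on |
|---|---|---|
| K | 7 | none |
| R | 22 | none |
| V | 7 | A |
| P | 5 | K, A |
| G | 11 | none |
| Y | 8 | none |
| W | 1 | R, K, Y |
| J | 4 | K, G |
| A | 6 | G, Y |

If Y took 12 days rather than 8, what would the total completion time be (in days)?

Actual critical path: G→A→V = 11+6+7 = 24 ⇒ 24 days.
Y has 3 days of float (longest path through it is 21).
The binding chain switches to Y→A→V = 12+6+7 = 25; finish 25 days.

25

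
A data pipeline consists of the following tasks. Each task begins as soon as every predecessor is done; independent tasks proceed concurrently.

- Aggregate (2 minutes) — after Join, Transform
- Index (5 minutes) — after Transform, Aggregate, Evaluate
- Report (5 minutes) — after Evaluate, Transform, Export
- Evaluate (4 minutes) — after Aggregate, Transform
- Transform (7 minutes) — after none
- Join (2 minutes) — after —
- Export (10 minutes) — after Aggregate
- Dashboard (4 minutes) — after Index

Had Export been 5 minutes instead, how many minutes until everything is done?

22

Baseline: Transform→Aggregate→Export→Report = 7+2+10+5 = 24 → 24 minutes.
Since Export is critical, the -5 change carries straight to that chain (now 19 minutes).
New critical path: Transform→Aggregate→Evaluate→Index→Dashboard = 7+2+4+5+4 = 22 ⇒ 22 minutes.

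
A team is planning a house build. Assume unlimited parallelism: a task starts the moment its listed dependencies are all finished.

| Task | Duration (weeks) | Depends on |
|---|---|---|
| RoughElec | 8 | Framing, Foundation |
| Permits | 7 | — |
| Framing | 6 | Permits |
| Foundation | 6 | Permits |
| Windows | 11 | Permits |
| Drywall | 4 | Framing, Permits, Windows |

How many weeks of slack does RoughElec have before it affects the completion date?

Critical path: Permits→Windows→Drywall = 7+11+4 = 22, so the finish is 22 weeks.
Longest path through RoughElec: 21 weeks (earliest finish 21, latest finish 22).
Slack of RoughElec = 14 − 13 = 1 week.

1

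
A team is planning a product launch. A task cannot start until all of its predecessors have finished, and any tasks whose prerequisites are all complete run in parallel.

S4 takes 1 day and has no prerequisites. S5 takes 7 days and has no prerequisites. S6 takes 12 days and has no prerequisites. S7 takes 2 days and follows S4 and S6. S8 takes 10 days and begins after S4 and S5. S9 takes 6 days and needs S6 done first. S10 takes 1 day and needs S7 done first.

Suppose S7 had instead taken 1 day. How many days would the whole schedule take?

18

The binding path is S6→S9 = 12+6 = 18; finish at 18 days.
S7 is off the critical path — its longest chain is 15 days, giving 3 of slack.
The critical path is still S6→S9; finish is now 18 days.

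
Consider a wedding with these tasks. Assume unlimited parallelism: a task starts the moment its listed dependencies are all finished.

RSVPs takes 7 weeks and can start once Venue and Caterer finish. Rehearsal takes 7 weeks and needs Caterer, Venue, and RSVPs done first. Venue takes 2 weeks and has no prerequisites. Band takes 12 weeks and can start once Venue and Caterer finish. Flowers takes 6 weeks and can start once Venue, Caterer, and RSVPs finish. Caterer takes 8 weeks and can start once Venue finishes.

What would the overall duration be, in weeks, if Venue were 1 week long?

Critical path before the change: Venue→Caterer→RSVPs→Rehearsal = 2+8+7+7 = 24 giving 24 weeks.
Venue lies on that path, so at 1 week the path becomes 23 weeks.
No other chain overtakes it, so the finish is 23 weeks.

23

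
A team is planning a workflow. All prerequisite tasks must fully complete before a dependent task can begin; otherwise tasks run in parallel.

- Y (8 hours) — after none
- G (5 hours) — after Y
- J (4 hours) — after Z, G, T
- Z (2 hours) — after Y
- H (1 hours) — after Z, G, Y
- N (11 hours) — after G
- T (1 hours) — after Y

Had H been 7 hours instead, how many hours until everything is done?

24

As given, the longest chain is Y→G→N = 8+5+11 = 24, so the finish is 24 hours.
H is off the critical path — its longest chain is 14 hours, giving 10 of slack.
The critical path is still Y→G→N; finish is now 24 hours.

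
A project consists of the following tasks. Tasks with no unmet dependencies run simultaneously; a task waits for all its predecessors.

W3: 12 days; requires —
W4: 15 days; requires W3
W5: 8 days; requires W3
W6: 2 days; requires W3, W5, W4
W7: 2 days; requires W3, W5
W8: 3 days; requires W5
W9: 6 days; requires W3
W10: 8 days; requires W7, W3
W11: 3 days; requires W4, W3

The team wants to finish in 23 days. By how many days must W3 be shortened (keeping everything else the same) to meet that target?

7

Current finish: 30 days; target: 23.
W3 is on every critical path, so each day cut from W3 cuts the finish by one (this holds down to a finish of 19).
Need 30 − 23 = 7 days off W3 → W3 becomes 5 days, finish becomes 23.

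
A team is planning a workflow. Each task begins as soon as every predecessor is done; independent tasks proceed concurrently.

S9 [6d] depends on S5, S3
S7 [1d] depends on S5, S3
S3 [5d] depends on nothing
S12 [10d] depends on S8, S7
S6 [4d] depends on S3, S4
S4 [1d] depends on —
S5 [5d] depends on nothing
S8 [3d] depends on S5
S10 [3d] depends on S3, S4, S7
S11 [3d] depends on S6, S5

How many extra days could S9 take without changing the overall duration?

7

The longest chain is S5→S8→S12 = 5+3+10 = 18; overall finish 18 days.
The longest chain containing S9 totals 11 days.
Float = 18 − 11 = 7.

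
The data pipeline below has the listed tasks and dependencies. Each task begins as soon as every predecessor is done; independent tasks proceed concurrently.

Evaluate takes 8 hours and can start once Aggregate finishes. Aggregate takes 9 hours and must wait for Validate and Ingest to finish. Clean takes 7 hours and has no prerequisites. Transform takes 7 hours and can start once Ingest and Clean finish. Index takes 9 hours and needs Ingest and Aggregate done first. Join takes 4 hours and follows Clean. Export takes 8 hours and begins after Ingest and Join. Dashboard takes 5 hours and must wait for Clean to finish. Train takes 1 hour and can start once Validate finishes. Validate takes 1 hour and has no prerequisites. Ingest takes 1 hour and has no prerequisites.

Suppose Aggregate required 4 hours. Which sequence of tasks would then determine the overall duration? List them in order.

Baseline: Ingest→Aggregate→Index = 1+9+9 = 19 → 19 hours.
Aggregate lies on that path, so at 4 hours the path becomes 14 hours.
The binding chain switches to Clean→Join→Export = 7+4+8 = 19; finish 19 hours.

Clean, Join, Export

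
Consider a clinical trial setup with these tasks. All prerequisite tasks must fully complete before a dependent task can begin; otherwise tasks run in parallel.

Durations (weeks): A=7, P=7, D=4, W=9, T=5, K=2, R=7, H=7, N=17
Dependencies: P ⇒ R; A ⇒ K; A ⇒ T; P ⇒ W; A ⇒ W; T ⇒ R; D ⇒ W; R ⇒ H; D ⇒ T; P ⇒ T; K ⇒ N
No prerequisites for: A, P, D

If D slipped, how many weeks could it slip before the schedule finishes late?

3

Critical path: A→T→R→H = 7+5+7+7 = 26, so the finish is 26 weeks.
Longest path through D: 23 weeks (earliest finish 4, latest finish 7).
Float = 26 − 23 = 3.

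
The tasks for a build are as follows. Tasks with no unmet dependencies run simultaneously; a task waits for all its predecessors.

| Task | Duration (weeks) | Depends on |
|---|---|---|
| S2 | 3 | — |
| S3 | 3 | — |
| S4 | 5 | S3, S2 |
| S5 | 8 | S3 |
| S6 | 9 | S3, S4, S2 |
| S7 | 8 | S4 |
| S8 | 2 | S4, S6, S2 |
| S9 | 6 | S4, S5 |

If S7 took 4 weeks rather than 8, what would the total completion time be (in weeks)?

Actual critical path: S2→S4→S6→S8 = 3+5+9+2 = 19 ⇒ 19 weeks.
S7 has 3 weeks of float (longest path through it is 16).
The critical path is still S2→S4→S6→S8; finish is now 19 weeks.

19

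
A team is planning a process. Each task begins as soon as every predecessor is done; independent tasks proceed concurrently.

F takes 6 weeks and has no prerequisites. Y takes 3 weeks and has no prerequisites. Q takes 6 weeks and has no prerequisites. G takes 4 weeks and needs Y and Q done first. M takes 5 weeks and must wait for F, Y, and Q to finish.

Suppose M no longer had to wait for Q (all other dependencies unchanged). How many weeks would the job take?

11

With the dependency in place, F→M = 6+5 = 11 sets the finish at 11 weeks.
Dropping Q→M doesn't change M's earliest start (6); another predecessor still binds.
After: F→M = 6+5 = 11 → 11 weeks.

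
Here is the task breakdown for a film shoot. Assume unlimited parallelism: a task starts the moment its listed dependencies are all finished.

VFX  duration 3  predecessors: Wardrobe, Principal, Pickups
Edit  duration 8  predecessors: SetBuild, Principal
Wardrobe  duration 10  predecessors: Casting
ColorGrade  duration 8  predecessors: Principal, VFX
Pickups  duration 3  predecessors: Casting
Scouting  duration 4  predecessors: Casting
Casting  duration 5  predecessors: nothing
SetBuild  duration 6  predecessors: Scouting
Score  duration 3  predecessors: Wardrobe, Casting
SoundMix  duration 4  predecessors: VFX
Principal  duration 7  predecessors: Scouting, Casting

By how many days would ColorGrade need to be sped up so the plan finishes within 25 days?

Current finish: 27 days; target: 25.
ColorGrade is on every critical path, so each day cut from ColorGrade cuts the finish by one (this holds down to a finish of 24).
Need 27 − 25 = 2 days off ColorGrade → ColorGrade becomes 6 days, finish becomes 25.

2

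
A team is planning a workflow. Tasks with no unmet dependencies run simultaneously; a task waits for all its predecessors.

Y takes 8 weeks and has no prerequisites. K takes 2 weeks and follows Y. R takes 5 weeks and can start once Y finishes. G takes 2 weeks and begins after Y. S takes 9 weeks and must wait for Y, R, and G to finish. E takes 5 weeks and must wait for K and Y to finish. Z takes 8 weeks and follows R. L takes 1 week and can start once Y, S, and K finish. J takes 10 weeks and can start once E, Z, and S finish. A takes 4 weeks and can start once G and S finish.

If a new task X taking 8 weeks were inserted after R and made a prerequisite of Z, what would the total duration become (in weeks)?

39

Originally the job takes 32 weeks.
With X inserted, Z now waits for max(R, X).
New critical path: Y→R→X→Z→J = 8+5+8+8+10 = 39 ⇒ 39 weeks.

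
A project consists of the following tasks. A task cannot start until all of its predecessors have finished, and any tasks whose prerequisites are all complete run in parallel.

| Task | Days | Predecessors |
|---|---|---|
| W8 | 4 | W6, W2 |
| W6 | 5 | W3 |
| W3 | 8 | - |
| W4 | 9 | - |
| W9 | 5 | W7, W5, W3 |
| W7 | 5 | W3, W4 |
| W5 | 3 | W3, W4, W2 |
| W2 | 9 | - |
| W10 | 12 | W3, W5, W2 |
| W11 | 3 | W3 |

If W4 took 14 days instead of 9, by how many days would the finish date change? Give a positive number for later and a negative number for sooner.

Actual critical path: W4→W5→W10 = 9+3+12 = 24 ⇒ 24 days.
Since W4 is critical, the +5 change carries straight to that chain (now 29 days).
No other chain overtakes it, so the finish is 29 days.
Change in finish: 29 − 24 = +5 days.

5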